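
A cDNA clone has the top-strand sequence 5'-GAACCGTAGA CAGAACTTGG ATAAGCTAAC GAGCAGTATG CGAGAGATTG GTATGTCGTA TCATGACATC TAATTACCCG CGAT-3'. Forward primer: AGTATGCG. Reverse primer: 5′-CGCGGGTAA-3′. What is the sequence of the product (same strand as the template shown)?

5'-AGTATGCGAGAGATTGGTATGTCGTATCATGACATCTAATTACCCGCG-3'

Scanning the template, AGTATGCG occurs at positions 35–42; this primer anneals to the bottom strand there with its 3' end pointing downstream.
Taking the reverse complement of CGCGGGTAA gives TTACCCGCG, found at positions 74–82 on the template; the primer anneals here to the top strand with its 3' end pointing upstream.
The product is the template from position 35 through 82 (48 bp).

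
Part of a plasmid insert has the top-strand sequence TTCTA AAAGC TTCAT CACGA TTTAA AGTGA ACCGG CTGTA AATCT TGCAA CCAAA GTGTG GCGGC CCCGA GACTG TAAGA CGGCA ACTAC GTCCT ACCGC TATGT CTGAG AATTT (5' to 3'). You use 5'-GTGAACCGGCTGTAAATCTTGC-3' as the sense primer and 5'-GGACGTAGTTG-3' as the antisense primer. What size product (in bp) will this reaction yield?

The forward primer matches the template at positions 27–48.
Reverse complement of the reverse primer: CAACTACGTCC. This occurs on the top strand at positions 84–94.
Product length = (reverse-primer end) − (forward-primer start) + 1 = 94 − 27 + 1 = 68 bp.

68 bp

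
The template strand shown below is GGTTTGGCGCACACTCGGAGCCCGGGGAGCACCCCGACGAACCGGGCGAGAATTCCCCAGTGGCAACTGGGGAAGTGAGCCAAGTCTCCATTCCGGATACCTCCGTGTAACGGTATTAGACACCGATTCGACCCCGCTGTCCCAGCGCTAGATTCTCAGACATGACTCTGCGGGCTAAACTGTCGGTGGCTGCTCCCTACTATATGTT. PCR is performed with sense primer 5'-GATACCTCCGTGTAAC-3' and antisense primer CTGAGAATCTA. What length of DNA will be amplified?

Forward primer GATACCTCCGTGTAAC is found on the top strand at positions 96–111.
Reverse complement of the reverse primer: TAGATTCTCAG. This occurs on the top strand at positions 149–159.
The product runs from position 96 to position 159, so its length is 159 − 96 + 1 = 64 bp.

64 bp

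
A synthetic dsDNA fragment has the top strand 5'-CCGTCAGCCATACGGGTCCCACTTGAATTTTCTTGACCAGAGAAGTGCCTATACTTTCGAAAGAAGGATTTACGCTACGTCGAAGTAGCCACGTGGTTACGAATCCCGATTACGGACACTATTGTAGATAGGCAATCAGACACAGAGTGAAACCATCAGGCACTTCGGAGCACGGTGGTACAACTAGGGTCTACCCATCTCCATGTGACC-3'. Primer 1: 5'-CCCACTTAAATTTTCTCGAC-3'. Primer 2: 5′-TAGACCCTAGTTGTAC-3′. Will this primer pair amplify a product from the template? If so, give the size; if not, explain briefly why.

Primer 1 (CCCACTTAAATTTTCTCGAC) does not match the top strand, and its reverse complement GTCGAGAAAATTTAAGTGGG does not match either.
With no annealing site for primer 1, no amplification occurs.

No product — primer 1 has no binding site in the template.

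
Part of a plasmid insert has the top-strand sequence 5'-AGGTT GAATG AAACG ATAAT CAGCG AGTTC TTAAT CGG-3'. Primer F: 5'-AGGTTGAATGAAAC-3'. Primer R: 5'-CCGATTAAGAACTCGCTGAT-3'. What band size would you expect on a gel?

38 bp

Scanning the template, AGGTTGAATGAAAC occurs at positions 1–14; this primer anneals to the bottom strand there with its 3' end pointing downstream.
The reverse primer's reverse complement is ATCAGCGAGTTCTTAATCGG, which matches the template at positions 19–38.
The product runs from position 1 to position 38, so its length is 38 − 1 + 1 = 38 bp.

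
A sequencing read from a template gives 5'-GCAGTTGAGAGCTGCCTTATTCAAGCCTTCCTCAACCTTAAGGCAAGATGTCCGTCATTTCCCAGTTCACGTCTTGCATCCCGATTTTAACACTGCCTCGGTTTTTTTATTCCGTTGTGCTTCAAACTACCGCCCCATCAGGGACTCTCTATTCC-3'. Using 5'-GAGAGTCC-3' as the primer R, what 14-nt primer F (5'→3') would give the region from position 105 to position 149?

The reverse primer's reverse complement GGACTCTC matches the template at positions 142–149; the product starts at position 105.
The forward primer is identical to the top strand over positions 105–118: TTTTATTCCGTTGT.

5'-TTTTATTCCGTTGT-3'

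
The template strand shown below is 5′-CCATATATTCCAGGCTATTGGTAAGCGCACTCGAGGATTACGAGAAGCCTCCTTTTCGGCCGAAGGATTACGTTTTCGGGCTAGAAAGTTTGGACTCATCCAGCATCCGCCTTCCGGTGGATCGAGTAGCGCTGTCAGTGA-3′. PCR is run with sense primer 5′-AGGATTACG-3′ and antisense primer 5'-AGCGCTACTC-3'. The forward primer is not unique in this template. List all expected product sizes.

100 bp, 70 bp

The forward primer AGGATTACG matches the top strand at positions 34–42, 64–72.
The reverse primer's reverse complement is GAGTAGCGCT, matching at positions 124–133.
Each forward site pairs with the reverse site to give a product ending at position 133: sizes 100, 70 bp.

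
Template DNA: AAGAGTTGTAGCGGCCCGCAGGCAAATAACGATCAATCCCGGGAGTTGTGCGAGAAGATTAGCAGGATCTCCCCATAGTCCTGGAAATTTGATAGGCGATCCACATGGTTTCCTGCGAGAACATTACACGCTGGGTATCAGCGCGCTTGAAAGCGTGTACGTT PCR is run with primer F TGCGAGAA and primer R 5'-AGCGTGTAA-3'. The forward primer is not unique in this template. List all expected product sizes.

The forward primer TGCGAGAA matches the top strand at positions 49–56, 114–121.
The reverse primer's reverse complement is TTACACGCT, matching at positions 124–132.
Each forward site pairs with the reverse site to give a product ending at position 132: sizes 84, 19 bp.

84 bp, 19 bp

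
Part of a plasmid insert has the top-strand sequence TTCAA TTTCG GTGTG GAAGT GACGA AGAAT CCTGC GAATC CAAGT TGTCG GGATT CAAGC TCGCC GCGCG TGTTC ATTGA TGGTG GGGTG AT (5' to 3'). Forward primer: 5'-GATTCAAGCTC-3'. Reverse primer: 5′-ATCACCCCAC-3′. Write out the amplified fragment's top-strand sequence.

5'-GATTCAAGCTCGCCGCGCGTGTTCATTGATGGTGGGGTGAT-3'

The forward primer matches the template at positions 52–62.
Reverse complement of the reverse primer: GTGGGGTGAT. This occurs on the top strand at positions 83–92.
The product is the template from position 52 through 92 (41 bp).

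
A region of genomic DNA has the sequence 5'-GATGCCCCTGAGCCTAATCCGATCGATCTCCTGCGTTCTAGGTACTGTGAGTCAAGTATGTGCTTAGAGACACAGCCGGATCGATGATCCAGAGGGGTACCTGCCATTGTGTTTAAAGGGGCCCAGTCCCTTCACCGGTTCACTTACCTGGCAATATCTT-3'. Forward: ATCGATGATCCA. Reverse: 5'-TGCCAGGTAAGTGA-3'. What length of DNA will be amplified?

The forward primer matches the template at positions 80–91.
Taking the reverse complement of TGCCAGGTAAGTGA gives TCACTTACCTGGCA, found at positions 140–153 on the template; the primer anneals here to the top strand with its 3' end pointing upstream.
Amplicon spans positions 80–153: 74 bp.

74 bp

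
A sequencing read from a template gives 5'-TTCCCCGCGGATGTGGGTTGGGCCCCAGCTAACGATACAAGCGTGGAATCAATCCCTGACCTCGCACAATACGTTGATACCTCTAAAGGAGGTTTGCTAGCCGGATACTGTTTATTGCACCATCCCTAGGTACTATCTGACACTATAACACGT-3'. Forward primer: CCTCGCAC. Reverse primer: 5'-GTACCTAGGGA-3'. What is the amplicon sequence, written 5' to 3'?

The forward primer matches the template at positions 60–67.
Reverse complement of the reverse primer: TCCCTAGGTAC. This occurs on the top strand at positions 123–133.
The product is the template from position 60 through 133 (74 bp).

5'-CCTCGCACAATACGTTGATACCTCTAAAGGAGGTTTGCTAGCCGGATACTGTTTATTGCACCATCCCTAGGTAC-3'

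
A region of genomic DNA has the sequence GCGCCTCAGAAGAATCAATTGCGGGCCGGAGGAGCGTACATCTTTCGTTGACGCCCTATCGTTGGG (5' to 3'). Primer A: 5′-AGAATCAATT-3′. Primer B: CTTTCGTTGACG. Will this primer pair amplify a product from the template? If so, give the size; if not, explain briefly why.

Primer A (AGAATCAATT) matches the top strand at positions 11–20 (3' end points downstream).
Primer B (CTTTCGTTGACG) also matches the top strand directly, at positions 42–53 — its reverse complement CGTCAACGAAAG is not present.
Both primers anneal to the bottom strand with 3' ends pointing the same way, so neither can prime synthesis back toward the other.

No product — both primers anneal to the same strand and extend in the same direction.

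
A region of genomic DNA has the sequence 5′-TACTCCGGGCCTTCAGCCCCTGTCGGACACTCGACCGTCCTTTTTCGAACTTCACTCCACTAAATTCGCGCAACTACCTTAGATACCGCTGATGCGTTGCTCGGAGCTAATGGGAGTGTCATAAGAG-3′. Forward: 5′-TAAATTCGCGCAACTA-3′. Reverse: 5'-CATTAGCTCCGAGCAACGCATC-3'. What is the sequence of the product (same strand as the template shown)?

5'-TAAATTCGCGCAACTACCTTAGATACCGCTGATGCGTTGCTCGGAGCTAATG-3'

Forward primer TAAATTCGCGCAACTA is found on the top strand at positions 61–76.
Reverse complement of the reverse primer: GATGCGTTGCTCGGAGCTAATG. This occurs on the top strand at positions 91–112.
The product is the template from position 61 through 112 (52 bp).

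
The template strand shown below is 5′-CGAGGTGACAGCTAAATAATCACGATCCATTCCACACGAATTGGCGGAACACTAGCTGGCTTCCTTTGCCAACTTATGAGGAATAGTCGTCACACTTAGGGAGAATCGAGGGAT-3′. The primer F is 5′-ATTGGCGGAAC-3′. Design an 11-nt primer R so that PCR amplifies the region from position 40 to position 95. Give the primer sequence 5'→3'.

The product's 3' end on the top strand is position 95.
The reverse primer anneals to the top strand over positions 85–95, i.e. to AGTCGTCACAC.
Its sequence written 5'→3' is the reverse complement: GTGTGACGACT.

5'-GTGTGACGACT-3'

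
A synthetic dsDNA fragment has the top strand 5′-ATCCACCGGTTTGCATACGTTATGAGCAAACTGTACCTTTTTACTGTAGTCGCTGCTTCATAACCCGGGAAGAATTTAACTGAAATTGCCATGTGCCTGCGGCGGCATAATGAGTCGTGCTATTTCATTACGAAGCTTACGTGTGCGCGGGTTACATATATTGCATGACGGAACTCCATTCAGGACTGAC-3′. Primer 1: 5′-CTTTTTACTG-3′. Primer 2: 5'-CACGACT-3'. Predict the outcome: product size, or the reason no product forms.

Primer 1 (CTTTTTACTG) matches the top strand at positions 37–46; it acts as a forward primer.
Primer 2's reverse complement is AGTCGTG, matching the top strand at positions 113–119; it acts as a reverse primer.
The 3' ends face each other across positions 37–119, giving an 83 bp product.

Yes — an 83 bp product.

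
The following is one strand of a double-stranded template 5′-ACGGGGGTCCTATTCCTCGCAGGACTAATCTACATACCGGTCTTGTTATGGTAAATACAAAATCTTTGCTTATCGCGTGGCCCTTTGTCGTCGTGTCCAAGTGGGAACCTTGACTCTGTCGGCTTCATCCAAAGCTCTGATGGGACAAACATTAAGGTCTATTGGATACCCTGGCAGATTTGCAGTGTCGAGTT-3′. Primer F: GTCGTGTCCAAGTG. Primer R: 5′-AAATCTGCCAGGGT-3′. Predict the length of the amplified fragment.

Forward primer GTCGTGTCCAAGTG is found on the top strand at positions 90–103.
Reverse complement of the reverse primer: ACCCTGGCAGATTT. This occurs on the top strand at positions 168–181.
Product length = (reverse-primer end) − (forward-primer start) + 1 = 181 − 90 + 1 = 92 bp.

92 bp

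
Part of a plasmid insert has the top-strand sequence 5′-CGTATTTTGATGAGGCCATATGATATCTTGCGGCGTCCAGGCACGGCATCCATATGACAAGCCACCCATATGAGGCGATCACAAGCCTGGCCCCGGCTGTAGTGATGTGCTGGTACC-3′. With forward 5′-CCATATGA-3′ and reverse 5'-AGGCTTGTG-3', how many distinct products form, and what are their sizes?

The forward primer CCATATGA matches the top strand at positions 16–23, 50–57, 66–73.
The reverse primer's reverse complement is CACAAGCCT, matching at positions 80–88.
Each forward site pairs with the reverse site to give a product ending at position 88: sizes 73, 39, 23 bp.

Three products: 73 bp, 39 bp, 23 bp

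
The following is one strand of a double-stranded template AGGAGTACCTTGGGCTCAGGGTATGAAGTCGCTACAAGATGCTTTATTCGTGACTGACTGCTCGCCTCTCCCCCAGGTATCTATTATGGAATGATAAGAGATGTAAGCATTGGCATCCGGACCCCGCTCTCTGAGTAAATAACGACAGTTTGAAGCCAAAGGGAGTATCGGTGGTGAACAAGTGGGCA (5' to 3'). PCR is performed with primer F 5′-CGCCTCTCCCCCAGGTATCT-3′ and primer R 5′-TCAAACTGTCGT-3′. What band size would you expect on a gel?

The forward primer matches the template at positions 63–82.
The reverse primer's reverse complement is ACGACAGTTTGA, which matches the template at positions 142–153.
Product length = (reverse-primer end) − (forward-primer start) + 1 = 153 − 63 + 1 = 91 bp.

91 bp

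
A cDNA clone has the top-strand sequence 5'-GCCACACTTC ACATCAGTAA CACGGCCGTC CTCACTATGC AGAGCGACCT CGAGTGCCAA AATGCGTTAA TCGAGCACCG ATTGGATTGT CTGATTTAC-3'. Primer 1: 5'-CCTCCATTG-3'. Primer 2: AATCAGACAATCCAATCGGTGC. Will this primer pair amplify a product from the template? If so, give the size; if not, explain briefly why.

No product — primer 1 has no binding site in the template.

Primer 1 (CCTCCATTG) does not match the top strand, and its reverse complement CAATGGAGG does not match either.
With no annealing site for primer 1, no amplification occurs.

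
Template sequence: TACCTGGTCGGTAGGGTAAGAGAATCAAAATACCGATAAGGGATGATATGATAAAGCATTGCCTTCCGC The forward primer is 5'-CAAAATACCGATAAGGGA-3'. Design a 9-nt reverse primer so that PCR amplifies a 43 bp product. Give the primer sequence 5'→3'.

The forward primer binds at positions 26–43, so a 43 bp product ends at position 26 + 43 − 1 = 68.
The reverse primer anneals to the top strand over positions 60–68, i.e. to TGCCTTCCG.
Its sequence written 5'→3' is the reverse complement: CGGAAGGCA.

5'-CGGAAGGCA-3'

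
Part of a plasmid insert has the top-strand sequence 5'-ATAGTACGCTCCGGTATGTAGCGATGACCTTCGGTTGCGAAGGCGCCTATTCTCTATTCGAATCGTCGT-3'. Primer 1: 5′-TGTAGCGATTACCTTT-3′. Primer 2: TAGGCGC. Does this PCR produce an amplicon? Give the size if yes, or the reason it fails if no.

Primer 1 (TGTAGCGATTACCTTT) does not match the top strand, and its reverse complement AAAGGTAATCGCTACA does not match either.
With no annealing site for primer 1, no amplification occurs.

No product — primer 1 has no binding site in the template.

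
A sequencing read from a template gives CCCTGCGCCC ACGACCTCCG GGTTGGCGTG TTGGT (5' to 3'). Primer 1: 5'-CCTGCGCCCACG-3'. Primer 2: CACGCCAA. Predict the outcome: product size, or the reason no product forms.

Yes — a 29 bp product.

Primer 1 (CCTGCGCCCACG) matches the top strand at positions 2–13; it acts as a forward primer.
Primer 2's reverse complement is TTGGCGTG, matching the top strand at positions 23–30; it acts as a reverse primer.
The 3' ends face each other across positions 2–30, giving a 29 bp product.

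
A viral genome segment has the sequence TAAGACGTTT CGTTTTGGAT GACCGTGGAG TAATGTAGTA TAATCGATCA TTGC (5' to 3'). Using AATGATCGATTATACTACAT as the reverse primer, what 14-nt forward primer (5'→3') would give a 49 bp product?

5'-GACGTTTCGTTTTG-3'

The reverse primer's reverse complement ATGTAGTATAATCGATCATT matches the template at positions 33–52, so the product ends at position 52.
A 49 bp product then starts at position 52 − 49 + 1 = 4.
The forward primer is identical to the top strand there: GACGTTTCGTTTTG.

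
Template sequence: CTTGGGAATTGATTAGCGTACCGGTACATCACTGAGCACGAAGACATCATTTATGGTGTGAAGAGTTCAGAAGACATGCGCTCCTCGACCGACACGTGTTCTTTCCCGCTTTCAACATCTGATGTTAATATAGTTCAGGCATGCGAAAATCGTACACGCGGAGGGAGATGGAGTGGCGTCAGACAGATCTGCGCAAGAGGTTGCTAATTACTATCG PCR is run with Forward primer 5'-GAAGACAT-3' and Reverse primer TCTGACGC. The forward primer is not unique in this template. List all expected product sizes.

144 bp, 114 bp

The forward primer GAAGACAT matches the top strand at positions 40–47, 70–77.
The reverse primer's reverse complement is GCGTCAGA, matching at positions 176–183.
Each forward site pairs with the reverse site to give a product ending at position 183: sizes 144, 114 bp.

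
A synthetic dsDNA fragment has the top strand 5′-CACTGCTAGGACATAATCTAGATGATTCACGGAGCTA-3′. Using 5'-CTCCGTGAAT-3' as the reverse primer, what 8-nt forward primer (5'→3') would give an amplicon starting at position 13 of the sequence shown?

5'-ATAATCTA-3'

The reverse primer's reverse complement ATTCACGGAG matches the template at positions 25–34; the product starts at position 13.
The forward primer is identical to the top strand over positions 13–20: ATAATCTA.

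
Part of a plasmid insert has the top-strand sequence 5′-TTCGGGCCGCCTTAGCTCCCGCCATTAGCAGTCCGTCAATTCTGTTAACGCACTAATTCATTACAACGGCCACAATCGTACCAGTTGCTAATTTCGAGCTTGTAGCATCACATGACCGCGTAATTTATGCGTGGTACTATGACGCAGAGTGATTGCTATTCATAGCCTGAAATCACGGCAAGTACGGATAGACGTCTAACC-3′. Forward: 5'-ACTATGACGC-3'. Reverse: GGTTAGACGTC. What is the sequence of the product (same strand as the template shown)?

The forward primer matches the template at positions 136–145.
Taking the reverse complement of GGTTAGACGTC gives GACGTCTAACC, found at positions 191–201 on the template; the primer anneals here to the top strand with its 3' end pointing upstream.
The product is the template from position 136 through 201 (66 bp).

5'-ACTATGACGCAGAGTGATTGCTATTCATAGCCTGAAATCACGGCAAGTACGGATAGACGTCTAACC-3'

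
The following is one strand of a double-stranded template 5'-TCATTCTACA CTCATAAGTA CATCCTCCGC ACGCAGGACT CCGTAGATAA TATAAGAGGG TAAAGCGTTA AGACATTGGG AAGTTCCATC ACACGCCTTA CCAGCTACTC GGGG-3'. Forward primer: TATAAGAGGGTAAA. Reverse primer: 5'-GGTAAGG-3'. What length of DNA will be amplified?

Forward primer TATAAGAGGGTAAA is found on the top strand at positions 51–64.
Reverse complement of the reverse primer: CCTTACC. This occurs on the top strand at positions 96–102.
Product length = (reverse-primer end) − (forward-primer start) + 1 = 102 − 51 + 1 = 52 bp.

52 bp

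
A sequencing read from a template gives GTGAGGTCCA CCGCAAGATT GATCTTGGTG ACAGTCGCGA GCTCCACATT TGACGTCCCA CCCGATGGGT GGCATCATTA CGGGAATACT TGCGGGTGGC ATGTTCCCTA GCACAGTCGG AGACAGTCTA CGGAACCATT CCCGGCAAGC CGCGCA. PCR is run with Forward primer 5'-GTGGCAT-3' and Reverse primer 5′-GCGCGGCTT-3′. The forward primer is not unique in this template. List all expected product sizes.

The forward primer GTGGCAT matches the top strand at positions 69–75, 96–102.
The reverse primer's reverse complement is AAGCCGCGC, matching at positions 147–155.
Each forward site pairs with the reverse site to give a product ending at position 155: sizes 87, 60 bp.

87 bp, 60 bp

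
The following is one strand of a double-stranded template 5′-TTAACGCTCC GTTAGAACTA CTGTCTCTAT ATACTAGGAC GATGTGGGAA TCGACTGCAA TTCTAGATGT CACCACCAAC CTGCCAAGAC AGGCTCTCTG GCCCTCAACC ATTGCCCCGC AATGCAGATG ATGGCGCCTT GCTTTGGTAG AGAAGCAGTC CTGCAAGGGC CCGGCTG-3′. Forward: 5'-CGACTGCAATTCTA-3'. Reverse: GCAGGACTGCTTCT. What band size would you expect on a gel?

113 bp

Scanning the template, CGACTGCAATTCTA occurs at positions 52–65; this primer anneals to the bottom strand there with its 3' end pointing downstream.
Reverse complement of the reverse primer: AGAAGCAGTCCTGC. This occurs on the top strand at positions 151–164.
Product length = (reverse-primer end) − (forward-primer start) + 1 = 164 − 52 + 1 = 113 bp.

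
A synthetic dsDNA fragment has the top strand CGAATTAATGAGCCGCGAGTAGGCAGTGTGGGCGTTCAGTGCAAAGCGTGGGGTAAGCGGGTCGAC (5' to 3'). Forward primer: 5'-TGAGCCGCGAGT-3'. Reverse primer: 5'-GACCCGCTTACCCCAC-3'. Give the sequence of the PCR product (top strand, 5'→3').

The forward primer matches the template at positions 9–20.
Taking the reverse complement of GACCCGCTTACCCCAC gives GTGGGGTAAGCGGGTC, found at positions 48–63 on the template; the primer anneals here to the top strand with its 3' end pointing upstream.
The product is the template from position 9 through 63 (55 bp).

5'-TGAGCCGCGAGTAGGCAGTGTGGGCGTTCAGTGCAAAGCGTGGGGTAAGCGGGTC-3'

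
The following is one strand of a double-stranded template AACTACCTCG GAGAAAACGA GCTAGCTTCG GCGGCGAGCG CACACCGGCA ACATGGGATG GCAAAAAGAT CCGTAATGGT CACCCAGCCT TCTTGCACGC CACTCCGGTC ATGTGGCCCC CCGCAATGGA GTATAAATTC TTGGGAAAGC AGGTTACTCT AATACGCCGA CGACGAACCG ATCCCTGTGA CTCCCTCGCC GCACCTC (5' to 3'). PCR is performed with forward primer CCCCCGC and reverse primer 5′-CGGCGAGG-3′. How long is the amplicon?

84 bp

The forward primer matches the template at positions 118–124.
Taking the reverse complement of CGGCGAGG gives CCTCGCCG, found at positions 194–201 on the template; the primer anneals here to the top strand with its 3' end pointing upstream.
Amplicon spans positions 118–201: 84 bp.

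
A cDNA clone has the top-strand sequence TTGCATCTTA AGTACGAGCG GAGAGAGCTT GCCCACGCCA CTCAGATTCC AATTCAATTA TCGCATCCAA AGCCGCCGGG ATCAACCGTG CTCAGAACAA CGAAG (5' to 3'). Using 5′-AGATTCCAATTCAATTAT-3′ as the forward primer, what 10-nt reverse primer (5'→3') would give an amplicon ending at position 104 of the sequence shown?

5'-TTCGTTGTTC-3'

The forward primer binds at positions 44–61; the product's 3' end on the top strand is position 104.
The reverse primer anneals to the top strand over positions 95–104, i.e. to GAACAACGAA.
Its sequence written 5'→3' is the reverse complement: TTCGTTGTTC.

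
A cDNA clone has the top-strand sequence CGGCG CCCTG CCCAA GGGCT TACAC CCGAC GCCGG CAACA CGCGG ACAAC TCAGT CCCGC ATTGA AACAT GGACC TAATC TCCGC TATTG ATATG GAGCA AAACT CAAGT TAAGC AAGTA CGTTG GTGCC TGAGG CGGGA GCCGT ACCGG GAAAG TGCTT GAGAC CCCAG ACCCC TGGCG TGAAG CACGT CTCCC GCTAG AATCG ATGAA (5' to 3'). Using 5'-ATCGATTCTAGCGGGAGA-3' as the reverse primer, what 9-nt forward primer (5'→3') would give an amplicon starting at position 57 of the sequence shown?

The reverse primer's reverse complement TCTCCCGCTAGAATCGAT matches the template at positions 190–207; the product starts at position 57.
The forward primer is identical to the top strand over positions 57–65: CCGCATTGA.

5'-CCGCATTGA-3'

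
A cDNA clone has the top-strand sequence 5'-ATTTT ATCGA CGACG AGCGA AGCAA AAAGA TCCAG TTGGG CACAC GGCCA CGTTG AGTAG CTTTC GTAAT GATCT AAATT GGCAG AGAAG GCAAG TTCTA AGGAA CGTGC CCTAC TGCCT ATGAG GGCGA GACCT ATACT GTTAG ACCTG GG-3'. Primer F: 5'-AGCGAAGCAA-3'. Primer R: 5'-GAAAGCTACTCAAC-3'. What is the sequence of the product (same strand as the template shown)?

5'-AGCGAAGCAAAAAGATCCAGTTGGGCACACGGCCACGTTGAGTAGCTTTC-3'

Scanning the template, AGCGAAGCAA occurs at positions 16–25; this primer anneals to the bottom strand there with its 3' end pointing downstream.
Reverse complement of the reverse primer: GTTGAGTAGCTTTC. This occurs on the top strand at positions 52–65.
The product is the template from position 16 through 65 (50 bp).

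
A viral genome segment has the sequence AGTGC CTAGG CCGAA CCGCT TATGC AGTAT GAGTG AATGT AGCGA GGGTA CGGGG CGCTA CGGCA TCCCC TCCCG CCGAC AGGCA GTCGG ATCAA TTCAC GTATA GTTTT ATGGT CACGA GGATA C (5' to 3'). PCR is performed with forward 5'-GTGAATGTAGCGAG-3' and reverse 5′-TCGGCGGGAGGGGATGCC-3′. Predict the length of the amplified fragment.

47 bp

The forward primer matches the template at positions 33–46.
Reverse complement of the reverse primer: GGCATCCCCTCCCGCCGA. This occurs on the top strand at positions 62–79.
Product length = (reverse-primer end) − (forward-primer start) + 1 = 79 − 33 + 1 = 47 bp.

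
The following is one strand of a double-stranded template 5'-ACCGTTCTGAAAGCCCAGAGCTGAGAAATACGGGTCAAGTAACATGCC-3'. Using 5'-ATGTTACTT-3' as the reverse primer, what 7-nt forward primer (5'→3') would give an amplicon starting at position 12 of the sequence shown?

5'-AGCCCAG-3'

The reverse primer's reverse complement AAGTAACAT matches the template at positions 37–45; the product starts at position 12.
The forward primer is identical to the top strand over positions 12–18: AGCCCAG.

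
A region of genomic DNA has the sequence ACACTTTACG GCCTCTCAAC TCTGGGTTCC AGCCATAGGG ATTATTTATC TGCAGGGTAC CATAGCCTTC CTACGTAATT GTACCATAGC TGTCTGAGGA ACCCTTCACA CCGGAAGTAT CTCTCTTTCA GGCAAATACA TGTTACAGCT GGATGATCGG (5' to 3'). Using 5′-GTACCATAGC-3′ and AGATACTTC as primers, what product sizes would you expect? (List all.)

66 bp, 42 bp

The forward primer GTACCATAGC matches the top strand at positions 57–66, 81–90.
The reverse primer's reverse complement is GAAGTATCT, matching at positions 114–122.
Each forward site pairs with the reverse site to give a product ending at position 122: sizes 66, 42 bp.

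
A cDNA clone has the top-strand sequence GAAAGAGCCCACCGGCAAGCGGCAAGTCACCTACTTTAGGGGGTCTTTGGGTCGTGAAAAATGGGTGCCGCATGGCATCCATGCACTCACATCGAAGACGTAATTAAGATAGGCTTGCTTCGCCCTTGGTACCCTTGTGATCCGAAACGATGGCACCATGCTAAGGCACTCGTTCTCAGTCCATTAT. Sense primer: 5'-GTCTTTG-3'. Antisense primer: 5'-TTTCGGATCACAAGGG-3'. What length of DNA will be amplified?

Forward primer GTCTTTG is found on the top strand at positions 43–49.
Reverse complement of the reverse primer: CCCTTGTGATCCGAAA. This occurs on the top strand at positions 132–147.
The product runs from position 43 to position 147, so its length is 147 − 43 + 1 = 105 bp.

105 bp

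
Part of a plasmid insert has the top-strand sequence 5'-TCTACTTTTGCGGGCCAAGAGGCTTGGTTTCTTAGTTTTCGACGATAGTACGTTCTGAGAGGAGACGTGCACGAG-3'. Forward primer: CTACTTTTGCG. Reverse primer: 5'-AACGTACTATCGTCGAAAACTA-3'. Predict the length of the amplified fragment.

Scanning the template, CTACTTTTGCG occurs at positions 2–12; this primer anneals to the bottom strand there with its 3' end pointing downstream.
Reverse complement of the reverse primer: TAGTTTTCGACGATAGTACGTT. This occurs on the top strand at positions 33–54.
The product runs from position 2 to position 54, so its length is 54 − 2 + 1 = 53 bp.

53 bp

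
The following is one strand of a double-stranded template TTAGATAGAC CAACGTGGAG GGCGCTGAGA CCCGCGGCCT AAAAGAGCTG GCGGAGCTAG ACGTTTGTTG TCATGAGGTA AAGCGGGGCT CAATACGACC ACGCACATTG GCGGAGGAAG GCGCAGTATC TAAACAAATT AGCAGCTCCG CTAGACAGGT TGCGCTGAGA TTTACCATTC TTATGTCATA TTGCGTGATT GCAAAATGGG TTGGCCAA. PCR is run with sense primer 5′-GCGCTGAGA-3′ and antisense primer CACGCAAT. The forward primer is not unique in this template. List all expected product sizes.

The forward primer GCGCTGAGA matches the top strand at positions 22–30, 162–170.
The reverse primer's reverse complement is ATTGCGTG, matching at positions 190–197.
Each forward site pairs with the reverse site to give a product ending at position 197: sizes 176, 36 bp.

176 bp, 36 bp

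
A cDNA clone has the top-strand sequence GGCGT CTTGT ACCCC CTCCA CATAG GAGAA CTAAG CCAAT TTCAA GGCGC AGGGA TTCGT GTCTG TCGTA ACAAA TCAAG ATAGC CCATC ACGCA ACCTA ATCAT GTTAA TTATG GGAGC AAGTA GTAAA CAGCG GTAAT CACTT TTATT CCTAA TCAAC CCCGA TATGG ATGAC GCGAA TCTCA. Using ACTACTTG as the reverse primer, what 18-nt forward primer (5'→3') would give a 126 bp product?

The reverse primer's reverse complement CAAGTAGT matches the template at positions 120–127, so the product ends at position 127.
A 126 bp product then starts at position 127 − 126 + 1 = 2.
The forward primer is identical to the top strand there: GCGTCTTGTACCCCCTCC.

5'-GCGTCTTGTACCCCCTCC-3'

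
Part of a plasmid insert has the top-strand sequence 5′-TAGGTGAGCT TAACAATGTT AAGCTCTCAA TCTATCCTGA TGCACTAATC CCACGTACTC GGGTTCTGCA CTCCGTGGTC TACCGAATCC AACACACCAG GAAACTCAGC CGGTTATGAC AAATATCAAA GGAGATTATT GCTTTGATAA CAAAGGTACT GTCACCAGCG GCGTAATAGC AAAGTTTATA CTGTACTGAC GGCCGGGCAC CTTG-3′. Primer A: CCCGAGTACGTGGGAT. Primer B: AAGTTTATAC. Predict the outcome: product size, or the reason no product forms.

Primer A (CCCGAGTACGTGGGAT) has reverse complement ATCCCACGTACTCGGG, which matches the top strand at positions 48–63; primer A anneals to the top strand there with its 3' end pointing upstream toward position 48.
Primer B (AAGTTTATAC) matches the top strand directly at positions 182–191; it anneals to the bottom strand with its 3' end pointing downstream toward position 191.
The 3' ends diverge (primer A extends toward position 1, primer B toward position 214), so the primers never converge on a shared product.

No product — the primers' 3' ends point away from each other.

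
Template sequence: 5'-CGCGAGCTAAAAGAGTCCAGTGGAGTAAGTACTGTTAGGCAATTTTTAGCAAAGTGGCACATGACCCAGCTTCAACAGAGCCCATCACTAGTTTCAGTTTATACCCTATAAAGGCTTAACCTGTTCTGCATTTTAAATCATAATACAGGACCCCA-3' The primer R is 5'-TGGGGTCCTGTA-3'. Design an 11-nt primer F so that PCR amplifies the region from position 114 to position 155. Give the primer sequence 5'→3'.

The reverse primer's reverse complement TACAGGACCCCA matches the template at positions 144–155; the product starts at position 114.
The forward primer is identical to the top strand over positions 114–124: GCTTAACCTGT.

5'-GCTTAACCTGT-3'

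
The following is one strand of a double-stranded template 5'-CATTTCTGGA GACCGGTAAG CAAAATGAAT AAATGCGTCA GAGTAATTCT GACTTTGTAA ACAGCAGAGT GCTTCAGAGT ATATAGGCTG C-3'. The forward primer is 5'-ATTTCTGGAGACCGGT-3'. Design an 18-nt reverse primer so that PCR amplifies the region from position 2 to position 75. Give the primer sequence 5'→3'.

The product's 3' end on the top strand is position 75.
The reverse primer anneals to the top strand over positions 58–75, i.e. to TAAACAGCAGAGTGCTTC.
Its sequence written 5'→3' is the reverse complement: GAAGCACTCTGCTGTTTA.

5'-GAAGCACTCTGCTGTTTA-3'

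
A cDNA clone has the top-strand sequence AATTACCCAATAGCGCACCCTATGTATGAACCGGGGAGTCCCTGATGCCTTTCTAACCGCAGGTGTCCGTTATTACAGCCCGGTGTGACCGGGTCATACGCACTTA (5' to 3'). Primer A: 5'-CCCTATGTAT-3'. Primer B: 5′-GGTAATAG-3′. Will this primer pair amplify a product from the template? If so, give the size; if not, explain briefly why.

Primer B (GGTAATAG) does not match the top strand, and its reverse complement CTATTACC does not match either.
With no annealing site for primer B, no amplification occurs.

No product — primer B has no binding site in the template.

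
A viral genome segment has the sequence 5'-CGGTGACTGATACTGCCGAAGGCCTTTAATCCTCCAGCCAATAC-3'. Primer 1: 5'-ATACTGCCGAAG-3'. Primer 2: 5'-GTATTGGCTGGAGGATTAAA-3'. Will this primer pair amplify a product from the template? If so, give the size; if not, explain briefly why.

Yes — a 35 bp product.

Primer 1 (ATACTGCCGAAG) matches the top strand at positions 10–21; it acts as a forward primer.
Primer 2's reverse complement is TTTAATCCTCCAGCCAATAC, matching the top strand at positions 25–44; it acts as a reverse primer.
The 3' ends face each other across positions 10–44, giving a 35 bp product.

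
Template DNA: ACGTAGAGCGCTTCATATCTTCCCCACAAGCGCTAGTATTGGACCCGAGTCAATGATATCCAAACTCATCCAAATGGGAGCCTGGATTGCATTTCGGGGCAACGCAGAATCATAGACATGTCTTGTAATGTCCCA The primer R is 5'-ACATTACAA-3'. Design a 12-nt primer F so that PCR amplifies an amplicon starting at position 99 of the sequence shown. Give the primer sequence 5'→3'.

The reverse primer's reverse complement TTGTAATGT matches the template at positions 123–131; the product starts at position 99.
The forward primer is identical to the top strand over positions 99–110: GCAACGCAGAAT.

5'-GCAACGCAGAAT-3'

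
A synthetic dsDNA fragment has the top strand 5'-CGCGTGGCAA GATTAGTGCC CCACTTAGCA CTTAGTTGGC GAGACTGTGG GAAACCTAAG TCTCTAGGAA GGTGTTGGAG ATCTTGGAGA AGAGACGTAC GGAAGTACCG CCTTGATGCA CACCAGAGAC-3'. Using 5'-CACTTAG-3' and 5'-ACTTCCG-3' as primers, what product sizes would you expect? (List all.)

The forward primer CACTTAG matches the top strand at positions 22–28, 29–35.
The reverse primer's reverse complement is CGGAAGT, matching at positions 100–106.
Each forward site pairs with the reverse site to give a product ending at position 106: sizes 85, 78 bp.

85 bp, 78 bp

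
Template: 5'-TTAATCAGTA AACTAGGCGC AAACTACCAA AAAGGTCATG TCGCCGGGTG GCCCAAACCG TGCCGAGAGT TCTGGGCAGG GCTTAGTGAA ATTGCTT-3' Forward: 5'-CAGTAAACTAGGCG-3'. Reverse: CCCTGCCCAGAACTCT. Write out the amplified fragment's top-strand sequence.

5'-CAGTAAACTAGGCGCAAACTACCAAAAAGGTCATGTCGCCGGGTGGCCCAAACCGTGCCGAGAGTTCTGGGCAGGG-3'

Scanning the template, CAGTAAACTAGGCG occurs at positions 6–19; this primer anneals to the bottom strand there with its 3' end pointing downstream.
Taking the reverse complement of CCCTGCCCAGAACTCT gives AGAGTTCTGGGCAGGG, found at positions 66–81 on the template; the primer anneals here to the top strand with its 3' end pointing upstream.
The product is the template from position 6 through 81 (76 bp).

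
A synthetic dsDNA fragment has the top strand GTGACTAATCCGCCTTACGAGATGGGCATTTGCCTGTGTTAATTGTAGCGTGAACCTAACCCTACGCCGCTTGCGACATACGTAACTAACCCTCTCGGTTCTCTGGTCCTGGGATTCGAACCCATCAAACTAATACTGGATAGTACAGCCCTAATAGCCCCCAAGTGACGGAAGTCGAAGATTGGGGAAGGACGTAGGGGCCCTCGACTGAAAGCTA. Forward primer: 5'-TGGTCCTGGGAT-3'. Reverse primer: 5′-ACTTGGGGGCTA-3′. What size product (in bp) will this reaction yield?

Forward primer TGGTCCTGGGAT is found on the top strand at positions 104–115.
Taking the reverse complement of ACTTGGGGGCTA gives TAGCCCCCAAGT, found at positions 155–166 on the template; the primer anneals here to the top strand with its 3' end pointing upstream.
Product length = (reverse-primer end) − (forward-primer start) + 1 = 166 − 104 + 1 = 63 bp.

63 bp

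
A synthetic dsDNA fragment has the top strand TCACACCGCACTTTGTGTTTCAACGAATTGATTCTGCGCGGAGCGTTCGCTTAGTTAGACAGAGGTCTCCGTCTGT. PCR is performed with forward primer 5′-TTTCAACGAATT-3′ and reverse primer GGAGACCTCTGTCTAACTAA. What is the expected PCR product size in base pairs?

Forward primer TTTCAACGAATT is found on the top strand at positions 18–29.
Reverse complement of the reverse primer: TTAGTTAGACAGAGGTCTCC. This occurs on the top strand at positions 51–70.
Amplicon spans positions 18–70: 53 bp.

53 bp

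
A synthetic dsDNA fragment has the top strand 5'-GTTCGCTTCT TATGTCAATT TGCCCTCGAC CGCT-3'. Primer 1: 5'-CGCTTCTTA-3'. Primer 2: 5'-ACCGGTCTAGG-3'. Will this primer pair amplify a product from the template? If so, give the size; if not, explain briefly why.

No product — primer 2 has no binding site in the template.

Primer 2 (ACCGGTCTAGG) does not match the top strand, and its reverse complement CCTAGACCGGT does not match either.
With no annealing site for primer 2, no amplification occurs.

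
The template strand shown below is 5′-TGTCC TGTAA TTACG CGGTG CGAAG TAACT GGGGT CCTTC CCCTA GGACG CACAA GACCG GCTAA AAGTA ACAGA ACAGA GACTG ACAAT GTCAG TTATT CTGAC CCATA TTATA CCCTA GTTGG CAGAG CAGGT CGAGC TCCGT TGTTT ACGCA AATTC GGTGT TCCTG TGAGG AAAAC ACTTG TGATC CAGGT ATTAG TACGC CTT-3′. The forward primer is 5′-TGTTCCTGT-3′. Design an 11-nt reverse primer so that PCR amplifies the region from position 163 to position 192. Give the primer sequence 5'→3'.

5'-TGGATCACAAG-3'

The product's 3' end on the top strand is position 192.
The reverse primer anneals to the top strand over positions 182–192, i.e. to CTTGTGATCCA.
Its sequence written 5'→3' is the reverse complement: TGGATCACAAG.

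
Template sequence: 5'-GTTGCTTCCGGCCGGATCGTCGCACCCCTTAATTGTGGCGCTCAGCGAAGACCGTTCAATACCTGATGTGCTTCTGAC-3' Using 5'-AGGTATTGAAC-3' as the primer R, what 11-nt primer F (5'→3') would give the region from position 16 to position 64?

5'-ATCGTCGCACC-3'

The reverse primer's reverse complement GTTCAATACCT matches the template at positions 54–64; the product starts at position 16.
The forward primer is identical to the top strand over positions 16–26: ATCGTCGCACC.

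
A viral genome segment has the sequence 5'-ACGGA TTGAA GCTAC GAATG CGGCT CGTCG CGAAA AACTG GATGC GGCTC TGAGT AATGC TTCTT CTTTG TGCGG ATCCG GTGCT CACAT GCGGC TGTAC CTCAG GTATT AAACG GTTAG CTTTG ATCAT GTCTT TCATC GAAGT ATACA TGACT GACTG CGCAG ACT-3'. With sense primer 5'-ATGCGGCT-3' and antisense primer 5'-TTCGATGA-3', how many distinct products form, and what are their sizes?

The forward primer ATGCGGCT matches the top strand at positions 18–25, 42–49, 89–96.
The reverse primer's reverse complement is TCATCGAA, matching at positions 136–143.
Each forward site pairs with the reverse site to give a product ending at position 143: sizes 126, 102, 55 bp.

Three products: 126 bp, 102 bp, 55 bp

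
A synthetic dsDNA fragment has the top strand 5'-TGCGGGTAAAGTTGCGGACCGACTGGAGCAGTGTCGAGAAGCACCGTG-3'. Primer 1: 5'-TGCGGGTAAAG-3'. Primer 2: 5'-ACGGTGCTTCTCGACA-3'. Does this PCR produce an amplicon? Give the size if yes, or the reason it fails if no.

Primer 1 (TGCGGGTAAAG) matches the top strand at positions 1–11; it acts as a forward primer.
Primer 2's reverse complement is TGTCGAGAAGCACCGT, matching the top strand at positions 32–47; it acts as a reverse primer.
The 3' ends face each other across positions 1–47, giving a 47 bp product.

Yes — a 47 bp product.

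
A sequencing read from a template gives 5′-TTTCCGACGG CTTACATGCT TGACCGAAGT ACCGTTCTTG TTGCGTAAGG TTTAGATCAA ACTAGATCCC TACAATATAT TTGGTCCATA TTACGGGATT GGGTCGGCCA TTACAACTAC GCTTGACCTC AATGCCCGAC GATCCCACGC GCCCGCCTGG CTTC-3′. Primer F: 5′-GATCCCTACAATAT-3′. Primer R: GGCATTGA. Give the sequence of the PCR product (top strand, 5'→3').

5'-GATCCCTACAATATATTTGGTCCATATTACGGGATTGGGTCGGCCATTACAACTACGCTTGACCTCAATGCC-3'

Scanning the template, GATCCCTACAATAT occurs at positions 65–78; this primer anneals to the bottom strand there with its 3' end pointing downstream.
Taking the reverse complement of GGCATTGA gives TCAATGCC, found at positions 129–136 on the template; the primer anneals here to the top strand with its 3' end pointing upstream.
The product is the template from position 65 through 136 (72 bp).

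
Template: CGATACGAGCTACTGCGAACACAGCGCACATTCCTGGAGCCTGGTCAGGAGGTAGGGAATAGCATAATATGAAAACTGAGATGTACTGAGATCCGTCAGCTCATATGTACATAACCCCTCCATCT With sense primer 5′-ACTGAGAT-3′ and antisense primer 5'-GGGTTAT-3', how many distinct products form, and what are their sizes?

The forward primer ACTGAGAT matches the top strand at positions 75–82, 85–92.
The reverse primer's reverse complement is ATAACCC, matching at positions 111–117.
Each forward site pairs with the reverse site to give a product ending at position 117: sizes 43, 33 bp.

Two products: 43 bp, 33 bp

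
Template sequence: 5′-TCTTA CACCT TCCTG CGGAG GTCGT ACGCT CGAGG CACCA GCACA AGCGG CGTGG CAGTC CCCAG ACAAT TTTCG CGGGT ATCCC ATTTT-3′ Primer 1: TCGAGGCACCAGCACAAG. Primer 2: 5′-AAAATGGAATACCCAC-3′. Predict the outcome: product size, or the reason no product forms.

No product — primer 2 has no binding site in the template.

Primer 2 (AAAATGGAATACCCAC) does not match the top strand, and its reverse complement GTGGGTATTCCATTTT does not match either.
With no annealing site for primer 2, no amplification occurs.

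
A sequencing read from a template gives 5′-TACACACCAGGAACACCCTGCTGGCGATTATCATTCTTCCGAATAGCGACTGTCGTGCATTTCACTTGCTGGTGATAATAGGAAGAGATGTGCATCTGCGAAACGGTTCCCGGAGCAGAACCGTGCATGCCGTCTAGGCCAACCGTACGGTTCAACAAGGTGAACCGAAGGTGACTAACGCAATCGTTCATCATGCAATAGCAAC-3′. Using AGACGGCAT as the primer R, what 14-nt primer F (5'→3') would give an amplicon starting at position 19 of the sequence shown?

The reverse primer's reverse complement ATGCCGTCT matches the template at positions 127–135; the product starts at position 19.
The forward primer is identical to the top strand over positions 19–32: TGCTGGCGATTATC.

5'-TGCTGGCGATTATC-3'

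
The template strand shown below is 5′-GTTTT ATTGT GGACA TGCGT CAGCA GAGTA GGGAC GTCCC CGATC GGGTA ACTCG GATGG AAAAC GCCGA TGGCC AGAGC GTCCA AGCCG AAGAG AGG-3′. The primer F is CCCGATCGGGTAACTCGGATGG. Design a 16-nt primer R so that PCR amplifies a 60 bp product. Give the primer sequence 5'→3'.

5'-CCTCTCTTCGGCTTGG-3'

The forward primer binds at positions 39–60, so a 60 bp product ends at position 39 + 60 − 1 = 98.
The reverse primer anneals to the top strand over positions 83–98, i.e. to CCAAGCCGAAGAGAGG.
Its sequence written 5'→3' is the reverse complement: CCTCTCTTCGGCTTGG.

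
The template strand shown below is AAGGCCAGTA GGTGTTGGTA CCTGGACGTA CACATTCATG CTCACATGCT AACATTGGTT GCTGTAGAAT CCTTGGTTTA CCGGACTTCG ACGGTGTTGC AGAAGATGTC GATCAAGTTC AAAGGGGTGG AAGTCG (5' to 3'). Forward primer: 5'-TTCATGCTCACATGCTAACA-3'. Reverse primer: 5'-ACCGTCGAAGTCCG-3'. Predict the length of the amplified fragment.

61 bp

Forward primer TTCATGCTCACATGCTAACA is found on the top strand at positions 35–54.
Reverse complement of the reverse primer: CGGACTTCGACGGT. This occurs on the top strand at positions 82–95.
Product length = (reverse-primer end) − (forward-primer start) + 1 = 95 − 35 + 1 = 61 bp.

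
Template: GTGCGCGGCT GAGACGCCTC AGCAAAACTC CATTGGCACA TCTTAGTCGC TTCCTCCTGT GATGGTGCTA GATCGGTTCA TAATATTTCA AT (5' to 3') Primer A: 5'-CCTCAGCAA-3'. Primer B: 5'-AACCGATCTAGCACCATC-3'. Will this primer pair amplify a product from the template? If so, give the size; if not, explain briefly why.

Yes — a 62 bp product.

Primer A (CCTCAGCAA) matches the top strand at positions 17–25; it acts as a forward primer.
Primer B's reverse complement is GATGGTGCTAGATCGGTT, matching the top strand at positions 61–78; it acts as a reverse primer.
The 3' ends face each other across positions 17–78, giving a 62 bp product.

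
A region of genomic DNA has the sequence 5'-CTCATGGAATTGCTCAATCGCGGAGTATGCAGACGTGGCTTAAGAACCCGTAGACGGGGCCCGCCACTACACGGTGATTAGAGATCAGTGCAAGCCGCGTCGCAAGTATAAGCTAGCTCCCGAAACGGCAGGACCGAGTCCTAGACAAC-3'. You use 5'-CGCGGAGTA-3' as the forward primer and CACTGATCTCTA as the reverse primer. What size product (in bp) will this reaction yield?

72 bp

The forward primer matches the template at positions 19–27.
Taking the reverse complement of CACTGATCTCTA gives TAGAGATCAGTG, found at positions 79–90 on the template; the primer anneals here to the top strand with its 3' end pointing upstream.
The product runs from position 19 to position 90, so its length is 90 − 19 + 1 = 72 bp.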